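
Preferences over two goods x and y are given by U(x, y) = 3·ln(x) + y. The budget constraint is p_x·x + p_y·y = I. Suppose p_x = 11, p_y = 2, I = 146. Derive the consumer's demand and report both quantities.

x* = 0.5455, y* = 70

MU_x = 3/x, MU_y = 1. Tangency: 3/x = p_x/p_y.
So x*(p_x,p_y) = 3·p_y/p_x, independent of income; and y* = (I − 3·p_y)/p_y.
At the given prices: x* = 3·2/11 = 0.5455, and y* = 70.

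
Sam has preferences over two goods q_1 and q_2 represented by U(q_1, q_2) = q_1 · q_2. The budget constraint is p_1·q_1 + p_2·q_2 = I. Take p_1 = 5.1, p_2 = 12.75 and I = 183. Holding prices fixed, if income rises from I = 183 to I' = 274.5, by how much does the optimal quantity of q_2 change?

Δq_2* = 3.5882

Tangency: MRS = q_2/q_1 = p_1/p_2.
So p_2·q_2 = p_1·q_1; combined with the budget, a share 0.5 of income goes to q_1.
Demand: q_1*(p_1,p_2,I) = 0.5·I/p_1 and q_2* = 0.5·I/p_2.
At p_1=5.1, p_2=12.75, I=183: q_2* = 0.5·183/12.75 = 7.1765.
At I' = 274.5: q_2* = 10.7647. Change: 10.7647 − 7.1765 = 3.5882.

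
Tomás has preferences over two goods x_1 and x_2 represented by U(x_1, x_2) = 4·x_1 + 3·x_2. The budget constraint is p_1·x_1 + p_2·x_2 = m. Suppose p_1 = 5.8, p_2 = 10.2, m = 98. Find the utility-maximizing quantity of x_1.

Perfect substitutes: compare marginal utility per dollar. 4/p_1 vs 3/p_2 → 0.6897 vs 0.2941.
x_1 gives more utility per dollar, so spend all income on x_1: x_1* = m/p_1, x_2* = 0.
Numerically: x_1* = 16.8966, x_2* = 0.

x_1* = 16.8966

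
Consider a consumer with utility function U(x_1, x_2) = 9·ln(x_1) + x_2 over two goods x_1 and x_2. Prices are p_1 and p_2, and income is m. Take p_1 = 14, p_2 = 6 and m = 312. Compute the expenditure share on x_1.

Set MRS = p_1/p_2: (9/x_1)/1 = p_1/p_2.
So x_1*(p_1,p_2) = 9·p_2/p_1, independent of income; and x_2* = (m − 9·p_2)/p_2.
At the given prices: x_1* = 9·6/14 = 3.8571, and x_2* = 43.
Expenditure on x_1: 14·3.8571 = 54; share = 0.1731.

share on x_1 = 0.1731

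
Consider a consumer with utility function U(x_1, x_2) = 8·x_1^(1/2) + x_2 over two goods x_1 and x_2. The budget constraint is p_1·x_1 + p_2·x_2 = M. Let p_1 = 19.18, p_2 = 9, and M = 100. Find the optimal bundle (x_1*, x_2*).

Utility is quasi-linear in x_2; the FOC for x_1 is 4/√x_1 = p_1/p_2.
Thus x_1* = (4·p_2/p_1)² — independent of M — with the rest of income spent on x_2.
Plugging in: x_1* = (4·9/19.18)² = 3.523, x_2* = 3.6033.

x_1* = 3.523, x_2* = 3.6033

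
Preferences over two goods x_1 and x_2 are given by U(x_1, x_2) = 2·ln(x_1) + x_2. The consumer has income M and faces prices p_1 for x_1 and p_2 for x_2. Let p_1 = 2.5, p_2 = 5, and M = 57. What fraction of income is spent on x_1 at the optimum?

share on x_1 = 0.1754

Set MRS = p_1/p_2: (2/x_1)/1 = p_1/p_2.
So x_1*(p_1,p_2) = 2·p_2/p_1, independent of income; and x_2* = (M − 2·p_2)/p_2.
At the given prices: x_1* = 2·5/2.5 = 4, and x_2* = 9.4.
Expenditure on x_1: 2.5·4 = 10; share = 0.1754.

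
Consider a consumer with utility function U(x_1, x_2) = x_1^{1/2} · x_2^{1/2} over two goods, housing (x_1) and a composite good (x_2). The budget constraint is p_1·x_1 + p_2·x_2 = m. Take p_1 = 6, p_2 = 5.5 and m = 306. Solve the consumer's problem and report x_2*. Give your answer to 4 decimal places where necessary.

Tangency: MRS = x_2/x_1 = p_1/p_2.
So 0.5·p_2·x_2 = 0.5·p_1·x_1; combined with the budget, a share 0.5 of income goes to x_1.
Demand: x_1*(p_1,p_2,m) = 0.5·m/p_1 and x_2* = 0.5·m/p_2.
At p_1=6, p_2=5.5, m=306: x_2* = 0.5·306/5.5 = 27.8182.

x_2* = 27.8182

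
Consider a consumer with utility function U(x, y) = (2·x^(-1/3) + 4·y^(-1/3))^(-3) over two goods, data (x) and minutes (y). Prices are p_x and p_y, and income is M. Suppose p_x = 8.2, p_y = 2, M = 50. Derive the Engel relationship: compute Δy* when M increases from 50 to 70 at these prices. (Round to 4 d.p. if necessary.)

Numerically y/x = 4.845743, so x* = 50/(8.2 + 2·4.845743) = 2.7946 and y* = 4.845743·2.7946 = 13.542.
At M' = 70: y* = 18.9589. Change: 18.9589 − 13.542 = 5.4168.

Δy* = 5.4168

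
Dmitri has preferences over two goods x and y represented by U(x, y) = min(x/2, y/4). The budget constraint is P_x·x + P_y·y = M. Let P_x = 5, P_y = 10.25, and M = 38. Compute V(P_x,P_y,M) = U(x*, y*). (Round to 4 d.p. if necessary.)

Leontief preferences: the optimum is at the kink where x/2 = y/4, i.e. y = 2·x.
Budget: P_x·x + P_y·2·x = M, so (2·P_x + 4·P_y)·x = 2·M.
Demand: x*(P_x,P_y,M) = 2·M/(2·P_x + 4·P_y), y* = 4·M/(2·P_x + 4·P_y).
Here 2·5 + 4·10.25 = 51, giving x* = 1.4902 and y* = 2.9804.
Utility at the optimum: U(1.4902, 2.9804) = 0.7451.

V = 0.7451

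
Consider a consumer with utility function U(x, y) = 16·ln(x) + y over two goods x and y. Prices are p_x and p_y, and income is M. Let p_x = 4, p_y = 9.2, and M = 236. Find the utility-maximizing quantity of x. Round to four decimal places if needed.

So x*(p_x,p_y) = 16·p_y/p_x, independent of income; and y* = (M − 16·p_y)/p_y.
At the given prices: x* = 16·9.2/4 = 36.8.

x* = 36.8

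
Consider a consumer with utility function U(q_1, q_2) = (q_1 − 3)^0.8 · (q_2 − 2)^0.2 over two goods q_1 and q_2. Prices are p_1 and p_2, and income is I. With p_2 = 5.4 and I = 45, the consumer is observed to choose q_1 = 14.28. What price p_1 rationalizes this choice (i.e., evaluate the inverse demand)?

p_1 = 2

This is Cobb-Douglas in (q_1−3, q_2−2): tangency gives 0.8·p_2·(q_2−2) = 0.2·p_1·(q_1−3).
After buying the subsistence bundle (3, 2), a share 0.8 of the remaining income goes to q_1: q_1* = 3 + 0.8·(I − 3p_1 − 2p_2)/p_1.
Set q_1* = 14.28 in the demand function and solve for p_1: p_1 = 2.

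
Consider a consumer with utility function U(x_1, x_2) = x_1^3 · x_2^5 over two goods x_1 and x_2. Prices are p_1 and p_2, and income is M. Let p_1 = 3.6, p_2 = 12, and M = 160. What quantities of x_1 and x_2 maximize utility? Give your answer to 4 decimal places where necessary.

x_1* = 16.6667, x_2* = 8.3333

At p_1=3.6, p_2=12, M=160: x_1* = 0.375·160/3.6 = 16.6667, x_2* = 8.3333.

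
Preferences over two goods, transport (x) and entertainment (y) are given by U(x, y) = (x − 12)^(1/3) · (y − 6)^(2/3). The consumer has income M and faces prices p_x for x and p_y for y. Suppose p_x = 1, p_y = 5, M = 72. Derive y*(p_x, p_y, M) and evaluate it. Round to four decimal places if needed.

y* = 10

This is Cobb-Douglas in (x−12, y−6): tangency gives 1/3·p_y·(y−6) = 2/3·p_x·(x−12).
Substituting into the budget: x* = 12 + 1/3·(M − 12·p_x − 6·p_y)/p_x, and y* = 6 + 2/3·(…)/p_y.
Discretionary income = 72 − 12·1 − 6·5 = 30; y* = 6 + 2/3·30/5 = 10.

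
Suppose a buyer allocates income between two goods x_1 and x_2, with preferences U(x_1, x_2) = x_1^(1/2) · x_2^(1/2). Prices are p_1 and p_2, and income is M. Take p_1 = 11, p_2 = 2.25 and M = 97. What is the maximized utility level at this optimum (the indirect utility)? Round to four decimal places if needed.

Demand: x_1*(p_1,p_2,M) = 0.5·M/p_1 and x_2* = 0.5·M/p_2.
At p_1=11, p_2=2.25, M=97: x_1* = 0.5·97/11 = 4.4091, x_2* = 21.5556.
Utility at the optimum: U(4.4091, 21.5556) = 9.7489.

V = 9.7489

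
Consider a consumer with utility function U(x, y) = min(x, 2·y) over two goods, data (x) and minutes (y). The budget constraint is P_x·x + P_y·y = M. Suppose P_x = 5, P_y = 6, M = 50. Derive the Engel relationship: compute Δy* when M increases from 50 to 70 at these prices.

Δy* = 1.25

With perfect complements, no substitution: consume in ratio x:y = 2:1.
Budget: P_x·x + P_y·(1/2)·x = M, so (2·P_x + P_y)·x = 2·M.
Demand: x*(P_x,P_y,M) = 2·M/(2·P_x + P_y), y* = M/(2·P_x + P_y).
Here 2·5 + 6 = 16, giving y* = 3.125.
At M' = 70: y* = 4.375. Change: 4.375 − 3.125 = 1.25.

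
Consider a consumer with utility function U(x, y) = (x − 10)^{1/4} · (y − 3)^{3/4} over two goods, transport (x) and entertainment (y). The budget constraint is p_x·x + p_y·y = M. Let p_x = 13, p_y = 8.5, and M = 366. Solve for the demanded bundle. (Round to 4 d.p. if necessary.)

x* = 14.0481, y* = 21.5735

Substituting into the budget: x* = 10 + 0.25·(M − 10·p_x − 3·p_y)/p_x, and y* = 3 + 0.75·(…)/p_y.
Discretionary income = 366 − 10·13 − 3·8.5 = 210.5; x* = 10 + 0.25·210.5/13 = 14.0481; y* = 3 + 0.75·210.5/8.5 = 21.5735.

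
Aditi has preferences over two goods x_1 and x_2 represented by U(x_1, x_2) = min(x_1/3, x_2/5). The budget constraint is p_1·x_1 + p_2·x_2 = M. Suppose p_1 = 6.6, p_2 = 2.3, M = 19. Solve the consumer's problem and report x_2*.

x_2* = 3.0351

With perfect complements, no substitution: consume in ratio x_1:x_2 = 3:5.
Budget: p_1·x_1 + p_2·(5/3)·x_1 = M, so (3·p_1 + 5·p_2)·x_1 = 3·M.
Demand: x_1*(p_1,p_2,M) = 3·M/(3·p_1 + 5·p_2), x_2* = 5·M/(3·p_1 + 5·p_2).
Here 3·6.6 + 5·2.3 = 31.3, giving x_2* = 3.0351.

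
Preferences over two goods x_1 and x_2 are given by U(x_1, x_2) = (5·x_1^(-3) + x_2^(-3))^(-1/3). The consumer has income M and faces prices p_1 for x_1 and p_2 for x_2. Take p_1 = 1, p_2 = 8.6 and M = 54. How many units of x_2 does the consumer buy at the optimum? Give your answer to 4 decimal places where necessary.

x_2* = 4.8384

MRS = MU_x_1/MU_x_2 = 5·(x_2/x_1)^(4). Set equal to p_1/p_2.
Hence x_2/x_1 = ((1/5)·p_1/p_2)^(1/(4)), i.e. raised to the 0.25 power.
With the ratio pinned down, the budget gives x_1* = M/(p_1 + p_2·(x_2/x_1)) and x_2* = (x_2/x_1)·x_1*.
Numerically x_2/x_1 = 0.390511, so x_1* = 54/(1 + 8.6·0.390511) = 12.3899 and x_2* = 0.390511·12.3899 = 4.8384.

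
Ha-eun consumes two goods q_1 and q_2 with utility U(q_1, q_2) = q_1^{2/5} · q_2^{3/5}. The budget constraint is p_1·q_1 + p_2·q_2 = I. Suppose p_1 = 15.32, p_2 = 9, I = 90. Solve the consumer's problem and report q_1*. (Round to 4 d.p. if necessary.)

Tangency: MRS = (2/3)·q_2/q_1 = p_1/p_2.
So 0.4·p_2·q_2 = 0.6·p_1·q_1; combined with the budget, a share 0.4 of income goes to q_1.
Demand: q_1*(p_1,p_2,I) = 0.4·I/p_1 and q_2* = 0.6·I/p_2.
At p_1=15.32, p_2=9, I=90: q_1* = 0.4·90/15.32 = 2.3499.

q_1* = 2.3499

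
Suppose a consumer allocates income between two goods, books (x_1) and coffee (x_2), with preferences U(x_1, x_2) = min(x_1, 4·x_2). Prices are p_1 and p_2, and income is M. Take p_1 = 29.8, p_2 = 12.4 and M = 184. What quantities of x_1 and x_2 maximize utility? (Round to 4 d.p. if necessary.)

Leontief preferences: the optimum is at the kink where x_1/4 = x_2/1, i.e. x_2 = (1/4)·x_1.
Budget: p_1·x_1 + p_2·(1/4)·x_1 = M, so (4·p_1 + p_2)·x_1 = 4·M.
Demand: x_1*(p_1,p_2,M) = 4·M/(4·p_1 + p_2), x_2* = M/(4·p_1 + p_2).
Here 4·29.8 + 12.4 = 131.6, giving x_1* = 5.5927 and x_2* = 1.3982.

x_1* = 5.5927, x_2* = 1.3982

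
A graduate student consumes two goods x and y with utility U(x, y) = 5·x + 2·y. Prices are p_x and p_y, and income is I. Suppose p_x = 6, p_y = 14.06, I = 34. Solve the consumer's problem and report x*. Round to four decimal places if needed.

x* = 5.6667

Numerically: x* = 5.6667, y* = 0.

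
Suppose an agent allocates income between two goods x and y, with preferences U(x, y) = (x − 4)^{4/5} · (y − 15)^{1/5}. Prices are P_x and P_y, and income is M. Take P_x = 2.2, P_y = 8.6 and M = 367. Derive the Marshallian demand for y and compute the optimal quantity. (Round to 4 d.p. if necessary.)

y* = 20.3302

Discretionary income = 367 − 4·2.2 − 15·8.6 = 229.2; y* = 15 + 0.2·229.2/8.6 = 20.3302.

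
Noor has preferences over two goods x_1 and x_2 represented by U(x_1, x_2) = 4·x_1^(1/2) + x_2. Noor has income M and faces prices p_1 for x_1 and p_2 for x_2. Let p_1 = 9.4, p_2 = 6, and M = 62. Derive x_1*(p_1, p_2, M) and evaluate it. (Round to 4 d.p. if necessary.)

MU_x_1 = 2/√x_1, MU_x_2 = 1. Tangency: 2/√x_1 = p_1/p_2.
Solve: √x_1 = 2·p_2/p_1, so x_1*(p_1,p_2) = (2·p_2/p_1)², and x_2* = (M − p_1·x_1*)/p_2.
Plugging in: x_1* = (2·6/9.4)² = 1.6297.

x_1* = 1.6297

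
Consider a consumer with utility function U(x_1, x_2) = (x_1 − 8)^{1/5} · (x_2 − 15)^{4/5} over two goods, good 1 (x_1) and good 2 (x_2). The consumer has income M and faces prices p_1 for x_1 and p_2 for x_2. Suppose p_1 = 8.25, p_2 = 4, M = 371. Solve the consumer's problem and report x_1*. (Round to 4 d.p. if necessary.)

Let x_1' = x_1−8, x_2' = x_2−15. MRS = (1/4)·x_2'/x_1' = p_1/p_2.
After buying the subsistence bundle (8, 15), a share 0.2 of the remaining income goes to x_1: x_1* = 8 + 0.2·(M − 8p_1 − 15p_2)/p_1.
Discretionary income = 371 − 8·8.25 − 15·4 = 245; x_1* = 8 + 0.2·245/8.25 = 13.9394.

x_1* = 13.9394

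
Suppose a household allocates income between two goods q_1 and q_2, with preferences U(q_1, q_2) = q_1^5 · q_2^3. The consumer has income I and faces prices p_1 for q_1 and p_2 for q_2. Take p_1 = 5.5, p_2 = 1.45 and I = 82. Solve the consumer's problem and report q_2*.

q_2* = 21.2069

The MRS is (5/3)·q_2/q_1. Set MRS = p_1/p_2.
Rearranging, p_2·q_2 = (3/5)·p_1·q_1. Substituting into the budget gives p_1·q_1·(1 + (3/5)) = I.
Demand: q_1*(p_1,p_2,I) = 0.625·I/p_1 and q_2* = 0.375·I/p_2.
At p_1=5.5, p_2=1.45, I=82: q_2* = 0.375·82/1.45 = 21.2069.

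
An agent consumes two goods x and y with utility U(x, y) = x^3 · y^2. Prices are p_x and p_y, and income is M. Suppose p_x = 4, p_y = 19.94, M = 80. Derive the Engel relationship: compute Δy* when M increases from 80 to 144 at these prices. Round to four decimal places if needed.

Δy* = 1.2839

The MRS is (3/2)·y/x. Set MRS = p_x/p_y.
Rearranging, p_y·y = (2/3)·p_x·x. Substituting into the budget gives p_x·x·(1 + (2/3)) = M.
Demand: x*(p_x,p_y,M) = 0.6·M/p_x and y* = 0.4·M/p_y.
At p_x=4, p_y=19.94, M=80: y* = 0.4·80/19.94 = 1.6048.
At M' = 144: y* = 2.8887. Change: 2.8887 − 1.6048 = 1.2839.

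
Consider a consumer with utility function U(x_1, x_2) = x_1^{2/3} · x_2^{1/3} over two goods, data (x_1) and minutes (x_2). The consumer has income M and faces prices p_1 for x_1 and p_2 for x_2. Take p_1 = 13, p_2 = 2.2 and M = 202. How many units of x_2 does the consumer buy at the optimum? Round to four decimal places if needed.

x_2* = 30.6061

The MRS is 2·x_2/x_1. Set MRS = p_1/p_2.
Rearranging, p_2·x_2 = (1/2)·p_1·x_1. Substituting into the budget gives p_1·x_1·(1 + (1/2)) = M.
Demand: x_1*(p_1,p_2,M) = 2/3·M/p_1 and x_2* = 1/3·M/p_2.
At p_1=13, p_2=2.2, M=202: x_2* = 1/3·202/2.2 = 30.6061.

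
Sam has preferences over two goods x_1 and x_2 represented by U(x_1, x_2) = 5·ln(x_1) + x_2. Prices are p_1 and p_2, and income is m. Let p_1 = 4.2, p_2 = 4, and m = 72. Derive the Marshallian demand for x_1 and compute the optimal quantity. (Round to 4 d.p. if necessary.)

So x_1*(p_1,p_2) = 5·p_2/p_1, independent of income; and x_2* = (m − 5·p_2)/p_2.
At the given prices: x_1* = 5·4/4.2 = 4.7619.

x_1* = 4.7619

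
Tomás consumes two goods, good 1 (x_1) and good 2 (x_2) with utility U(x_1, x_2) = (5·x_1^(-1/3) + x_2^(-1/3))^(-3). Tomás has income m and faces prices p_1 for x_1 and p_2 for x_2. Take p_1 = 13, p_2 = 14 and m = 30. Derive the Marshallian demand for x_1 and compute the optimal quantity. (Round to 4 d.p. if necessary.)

x_1* = 1.7688

MU_x_1 ∝ 5·x_1^(-4/3), MU_x_2 ∝ x_2^(-4/3), so MRS = 5·(x_2/x_1)^(4/3) = p_1/p_2.
Solve for the ratio: x_2/x_1 = [(1/5)·p_1/p_2]^(0.75).
With the ratio pinned down, the budget gives x_1* = m/(p_1 + p_2·(x_2/x_1)) and x_2* = (x_2/x_1)·x_1*.
Numerically x_2/x_1 = 0.282901, so x_1* = 30/(13 + 14·0.282901) = 1.7688.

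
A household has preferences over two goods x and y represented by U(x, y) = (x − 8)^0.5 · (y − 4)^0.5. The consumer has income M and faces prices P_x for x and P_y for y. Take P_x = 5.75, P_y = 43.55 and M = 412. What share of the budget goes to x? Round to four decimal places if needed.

Let x' = x−8, y' = y−4. MRS = y'/x' = P_x/P_y.
Substituting into the budget: x* = 8 + 0.5·(M − 8·P_x − 4·P_y)/P_x, and y* = 4 + 0.5·(…)/P_y.
Discretionary income = 412 − 8·5.75 − 4·43.55 = 191.8; x* = 8 + 0.5·191.8/5.75 = 24.6783; y* = 4 + 0.5·191.8/43.55 = 6.2021.
Expenditure on x: 5.75·24.6783 = 141.9; share = 0.3444.

share on x = 0.3444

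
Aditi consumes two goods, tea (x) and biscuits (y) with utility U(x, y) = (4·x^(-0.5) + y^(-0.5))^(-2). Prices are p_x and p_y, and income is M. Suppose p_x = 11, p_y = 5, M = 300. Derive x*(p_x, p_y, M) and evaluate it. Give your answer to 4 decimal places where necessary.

MU_x ∝ 4·x^(-1.5), MU_y ∝ y^(-1.5), so MRS = 4·(y/x)^(1.5) = p_x/p_y.
Hence y/x = ((1/4)·p_x/p_y)^(1/(1.5)), i.e. raised to the 2/3 power.
Substitute y = (y/x)·x into the budget: x* = M/(p_x + p_y·(y/x)).
Numerically y/x = 0.671287, so x* = 300/(11 + 5·0.671287) = 20.8966.

x* = 20.8966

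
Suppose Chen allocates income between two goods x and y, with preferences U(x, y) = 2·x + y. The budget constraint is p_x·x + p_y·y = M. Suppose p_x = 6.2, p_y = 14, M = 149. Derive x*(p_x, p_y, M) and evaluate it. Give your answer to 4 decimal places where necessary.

x* = 24.0323

Linear utility — the consumer picks whichever good has higher MU/price: 2/6.2 = 0.3226 vs 1/14 = 0.0714.
x gives more utility per dollar, so spend all income on x: x* = M/p_x, y* = 0.
Numerically: x* = 24.0323, y* = 0.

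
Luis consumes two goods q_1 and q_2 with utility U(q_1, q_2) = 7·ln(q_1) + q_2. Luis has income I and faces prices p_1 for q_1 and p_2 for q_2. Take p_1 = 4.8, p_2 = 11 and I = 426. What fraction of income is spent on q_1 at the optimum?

So q_1*(p_1,p_2) = 7·p_2/p_1, independent of income; and q_2* = (I − 7·p_2)/p_2.
At the given prices: q_1* = 7·11/4.8 = 16.0417, and q_2* = 31.7273.
Expenditure on q_1: 4.8·16.0417 = 77; share = 0.1808.

share on q_1 = 0.1808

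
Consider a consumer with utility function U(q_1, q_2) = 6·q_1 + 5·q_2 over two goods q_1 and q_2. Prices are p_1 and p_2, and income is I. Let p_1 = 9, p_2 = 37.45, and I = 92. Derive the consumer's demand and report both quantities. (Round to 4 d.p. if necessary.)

Linear utility — the consumer picks whichever good has higher MU/price: 6/9 = 0.6667 vs 5/37.45 = 0.1335.
q_1 gives more utility per dollar, so spend all income on q_1: q_1* = I/p_1, q_2* = 0.
Numerically: q_1* = 10.2222, q_2* = 0.

q_1* = 10.2222, q_2* = 0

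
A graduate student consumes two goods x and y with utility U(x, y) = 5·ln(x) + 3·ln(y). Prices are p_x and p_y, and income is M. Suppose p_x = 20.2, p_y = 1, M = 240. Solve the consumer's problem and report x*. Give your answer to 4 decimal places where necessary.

MU_x/MU_y = (5·y)/(3·x); tangency sets this equal to p_x/p_y.
Rearranging, p_y·y = (3/5)·p_x·x. Substituting into the budget gives p_x·x·(1 + (3/5)) = M.
Demand: x*(p_x,p_y,M) = 0.625·M/p_x and y* = 0.375·M/p_y.
At p_x=20.2, p_y=1, M=240: x* = 0.625·240/20.2 = 7.4257.

x* = 7.4257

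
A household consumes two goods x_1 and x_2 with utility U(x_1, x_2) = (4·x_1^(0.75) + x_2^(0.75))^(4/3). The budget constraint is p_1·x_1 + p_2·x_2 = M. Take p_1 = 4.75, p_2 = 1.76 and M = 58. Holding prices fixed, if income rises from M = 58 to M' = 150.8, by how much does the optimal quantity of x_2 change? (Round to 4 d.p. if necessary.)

Δx_2* = 3.7602

MRS = MU_x_1/MU_x_2 = 4·(x_2/x_1)^(0.25). Set equal to p_1/p_2.
Hence x_2/x_1 = ((1/4)·p_1/p_2)^(1/(0.25)), i.e. raised to the 4 power.
With the ratio pinned down, the budget gives x_1* = M/(p_1 + p_2·(x_2/x_1)) and x_2* = (x_2/x_1)·x_1*.
Numerically x_2/x_1 = 0.207245, so x_1* = 58/(4.75 + 1.76·0.207245) = 11.3398 and x_2* = 0.207245·11.3398 = 2.3501.
At M' = 150.8: x_2* = 6.1103. Change: 6.1103 − 2.3501 = 3.7602.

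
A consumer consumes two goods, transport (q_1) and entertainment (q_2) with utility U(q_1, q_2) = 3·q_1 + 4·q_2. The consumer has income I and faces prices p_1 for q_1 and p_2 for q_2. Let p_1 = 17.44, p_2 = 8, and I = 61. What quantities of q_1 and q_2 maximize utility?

Linear utility — the consumer picks whichever good has higher MU/price: 3/17.44 = 0.172 vs 4/8 = 0.5.
q_2 gives more utility per dollar, so spend all income on q_2: q_2* = I/p_2, q_1* = 0.
Numerically: q_1* = 0, q_2* = 7.625.

q_1* = 0, q_2* = 7.625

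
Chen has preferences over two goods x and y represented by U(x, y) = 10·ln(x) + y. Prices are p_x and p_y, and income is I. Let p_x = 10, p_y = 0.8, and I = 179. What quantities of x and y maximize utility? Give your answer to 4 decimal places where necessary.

x* = 0.8, y* = 213.75

Set MRS = p_x/p_y: (10/x)/1 = p_x/p_y.
So x*(p_x,p_y) = 10·p_y/p_x, independent of income; and y* = (I − 10·p_y)/p_y.
At the given prices: x* = 10·0.8/10 = 0.8, and y* = 213.75.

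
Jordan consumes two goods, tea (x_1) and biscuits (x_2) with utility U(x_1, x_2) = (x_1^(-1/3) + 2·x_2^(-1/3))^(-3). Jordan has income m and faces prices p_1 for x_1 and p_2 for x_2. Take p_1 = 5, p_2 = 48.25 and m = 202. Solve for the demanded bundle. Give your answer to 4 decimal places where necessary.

Substitute x_2 = (x_2/x_1)·x_1 into the budget: x_1* = m/(p_1 + p_2·(x_2/x_1)).
Numerically x_2/x_1 = 0.307169, so x_1* = 202/(5 + 48.25·0.307169) = 10.1913 and x_2* = 0.307169·10.1913 = 3.1304.

x_1* = 10.1913, x_2* = 3.1304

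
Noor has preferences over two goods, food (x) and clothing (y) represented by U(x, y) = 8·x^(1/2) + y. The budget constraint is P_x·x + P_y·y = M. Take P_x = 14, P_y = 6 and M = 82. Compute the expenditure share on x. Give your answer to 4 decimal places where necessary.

MU_x = 4/√x, MU_y = 1. Tangency: 4/√x = P_x/P_y.
Thus x* = (4·P_y/P_x)² — independent of M — with the rest of income spent on y.
Plugging in: x* = (4·6/14)² = 2.9388, y* = 6.8095.
Expenditure on x: 14·2.9388 = 41.1429; share = 0.5017.

share on x = 0.5017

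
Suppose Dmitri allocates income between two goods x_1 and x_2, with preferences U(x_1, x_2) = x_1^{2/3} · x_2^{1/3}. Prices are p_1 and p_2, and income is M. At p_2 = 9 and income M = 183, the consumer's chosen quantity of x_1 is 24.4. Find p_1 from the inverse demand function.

MU_x_1/MU_x_2 = (2/3·x_2)/(1/3·x_1); tangency sets this equal to p_1/p_2.
So 2/3·p_2·x_2 = 1/3·p_1·x_1; combined with the budget, a share 2/3 of income goes to x_1.
Demand: x_1*(p_1,p_2,M) = 2/3·M/p_1 and x_2* = 1/3·M/p_2.
Set x_1* = 24.4 in the demand function and solve for p_1: p_1 = 5.

p_1 = 5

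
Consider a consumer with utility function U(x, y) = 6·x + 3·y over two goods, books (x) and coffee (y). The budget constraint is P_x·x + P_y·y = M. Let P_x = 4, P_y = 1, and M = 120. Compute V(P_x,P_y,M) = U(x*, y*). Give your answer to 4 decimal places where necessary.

Linear utility — the consumer picks whichever good has higher MU/price: 6/4 = 1.5 vs 3/1 = 3.
y gives more utility per dollar, so spend all income on y: y* = M/P_y, x* = 0.
Numerically: x* = 0, y* = 120.
Utility at the optimum: U(0, 120) = 360.

V = 360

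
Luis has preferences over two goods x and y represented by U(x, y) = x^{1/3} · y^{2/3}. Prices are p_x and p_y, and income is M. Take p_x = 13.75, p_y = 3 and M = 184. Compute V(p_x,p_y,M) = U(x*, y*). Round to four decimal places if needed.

MU_x/MU_y = (1/3·y)/(2/3·x); tangency sets this equal to p_x/p_y.
So 1/3·p_y·y = 2/3·p_x·x; combined with the budget, a share 1/3 of income goes to x.
Demand: x*(p_x,p_y,M) = 1/3·M/p_x and y* = 2/3·M/p_y.
At p_x=13.75, p_y=3, M=184: x* = 1/3·184/13.75 = 4.4606, y* = 40.8889.
Utility at the optimum: U(4.4606, 40.8889) = 19.5375.

V = 19.5375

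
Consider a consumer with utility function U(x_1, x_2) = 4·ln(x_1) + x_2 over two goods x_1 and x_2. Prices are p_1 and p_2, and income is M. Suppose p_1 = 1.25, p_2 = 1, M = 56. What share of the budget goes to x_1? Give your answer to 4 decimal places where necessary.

So x_1*(p_1,p_2) = 4·p_2/p_1, independent of income; and x_2* = (M − 4·p_2)/p_2.
At the given prices: x_1* = 4·1/1.25 = 3.2, and x_2* = 52.
Expenditure on x_1: 1.25·3.2 = 4; share = 0.0714.

share on x_1 = 0.0714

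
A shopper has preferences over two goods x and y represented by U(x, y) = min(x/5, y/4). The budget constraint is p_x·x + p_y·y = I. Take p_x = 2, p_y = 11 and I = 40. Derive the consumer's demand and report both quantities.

With perfect complements, no substitution: consume in ratio x:y = 5:4.
Budget: p_x·x + p_y·(4/5)·x = I, so (5·p_x + 4·p_y)·x = 5·I.
Demand: x*(p_x,p_y,I) = 5·I/(5·p_x + 4·p_y), y* = 4·I/(5·p_x + 4·p_y).
Here 5·2 + 4·11 = 54, giving x* = 3.7037 and y* = 2.963.

x* = 3.7037, y* = 2.963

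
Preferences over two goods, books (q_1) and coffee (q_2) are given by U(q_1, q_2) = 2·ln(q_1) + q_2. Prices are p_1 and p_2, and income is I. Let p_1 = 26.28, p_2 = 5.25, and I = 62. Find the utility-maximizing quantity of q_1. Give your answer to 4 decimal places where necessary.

Set MRS = p_1/p_2: (2/q_1)/1 = p_1/p_2.
So q_1*(p_1,p_2) = 2·p_2/p_1, independent of income; and q_2* = (I − 2·p_2)/p_2.
At the given prices: q_1* = 2·5.25/26.28 = 0.3995.

q_1* = 0.3995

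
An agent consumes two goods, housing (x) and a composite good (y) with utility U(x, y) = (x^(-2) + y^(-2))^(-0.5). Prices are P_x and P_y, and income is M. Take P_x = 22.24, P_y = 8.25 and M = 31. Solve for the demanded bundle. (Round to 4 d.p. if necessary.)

x* = 0.9193, y* = 1.2794

MU_x ∝ x^(-3), MU_y ∝ y^(-3), so MRS = (y/x)^(3) = P_x/P_y.
Hence y/x = (P_x/P_y)^(1/(3)), i.e. raised to the 1/3 power.
Substitute y = (y/x)·x into the budget: x* = M/(P_x + P_y·(y/x)).
Numerically y/x = 1.391747, so x* = 31/(22.24 + 8.25·1.391747) = 0.9193 and y* = 1.391747·0.9193 = 1.2794.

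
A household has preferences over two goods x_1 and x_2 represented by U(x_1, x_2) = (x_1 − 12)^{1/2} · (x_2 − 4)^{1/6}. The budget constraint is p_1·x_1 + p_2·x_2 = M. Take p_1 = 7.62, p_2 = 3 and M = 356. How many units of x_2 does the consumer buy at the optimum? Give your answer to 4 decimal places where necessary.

x_2* = 25.0467

Let x_1' = x_1−12, x_2' = x_2−4. MRS = 3·x_2'/x_1' = p_1/p_2.
After buying the subsistence bundle (12, 4), a share 0.75 of the remaining income goes to x_1: x_1* = 12 + 0.75·(M − 12p_1 − 4p_2)/p_1.
Discretionary income = 356 − 12·7.62 − 4·3 = 252.56; x_2* = 4 + 0.25·252.56/3 = 25.0467.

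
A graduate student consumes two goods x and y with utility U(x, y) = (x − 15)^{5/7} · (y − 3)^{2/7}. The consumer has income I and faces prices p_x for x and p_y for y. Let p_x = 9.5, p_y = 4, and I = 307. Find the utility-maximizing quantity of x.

MRS = (5/2)·(y−3)/(x−15). Tangency with p_x/p_y gives y−3 = (2/5)·(p_x/p_y)·(x−15).
After buying the subsistence bundle (15, 3), a share 5/7 of the remaining income goes to x: x* = 15 + 5/7·(I − 15p_x − 3p_y)/p_x.
Discretionary income = 307 − 15·9.5 − 3·4 = 152.5; x* = 15 + 5/7·152.5/9.5 = 26.4662.

x* = 26.4662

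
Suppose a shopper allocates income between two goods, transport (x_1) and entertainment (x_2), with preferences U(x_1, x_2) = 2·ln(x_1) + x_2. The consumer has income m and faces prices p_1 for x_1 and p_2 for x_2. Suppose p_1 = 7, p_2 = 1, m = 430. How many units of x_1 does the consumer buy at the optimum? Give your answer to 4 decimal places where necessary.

Set MRS = p_1/p_2: (2/x_1)/1 = p_1/p_2.
So x_1*(p_1,p_2) = 2·p_2/p_1, independent of income; and x_2* = (m − 2·p_2)/p_2.
At the given prices: x_1* = 2·1/7 = 0.2857.

x_1* = 0.2857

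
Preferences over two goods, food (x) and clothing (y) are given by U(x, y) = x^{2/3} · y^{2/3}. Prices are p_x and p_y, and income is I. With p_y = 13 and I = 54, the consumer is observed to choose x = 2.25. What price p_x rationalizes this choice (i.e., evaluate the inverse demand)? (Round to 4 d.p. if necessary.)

p_x = 12

The MRS is y/x. Set MRS = p_x/p_y.
So 2/3·p_y·y = 2/3·p_x·x; combined with the budget, a share 0.5 of income goes to x.
Demand: x*(p_x,p_y,I) = 0.5·I/p_x and y* = 0.5·I/p_y.
Set x* = 2.25 in the demand function and solve for p_x: p_x = 12.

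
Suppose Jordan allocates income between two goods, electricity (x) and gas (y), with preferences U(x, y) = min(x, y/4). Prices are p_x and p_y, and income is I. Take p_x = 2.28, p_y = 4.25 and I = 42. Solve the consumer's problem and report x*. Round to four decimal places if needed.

Here 2.28 + 4·4.25 = 19.28, giving x* = 2.1784.

x* = 2.1784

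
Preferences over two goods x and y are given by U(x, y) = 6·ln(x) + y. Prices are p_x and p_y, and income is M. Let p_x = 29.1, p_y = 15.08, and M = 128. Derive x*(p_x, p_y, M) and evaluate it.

x* = 3.1093

MU_x = 6/x, MU_y = 1. Tangency: 6/x = p_x/p_y.
So x*(p_x,p_y) = 6·p_y/p_x, independent of income; and y* = (M − 6·p_y)/p_y.
At the given prices: x* = 6·15.08/29.1 = 3.1093.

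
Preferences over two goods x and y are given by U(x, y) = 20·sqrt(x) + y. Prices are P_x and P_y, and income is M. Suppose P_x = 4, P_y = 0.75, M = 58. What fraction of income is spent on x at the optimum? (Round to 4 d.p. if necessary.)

share on x = 0.2425

MU_x = 10/√x, MU_y = 1. Tangency: 10/√x = P_x/P_y.
Solve: √x = 10·P_y/P_x, so x*(P_x,P_y) = (10·P_y/P_x)², and y* = (M − P_x·x*)/P_y.
Plugging in: x* = (10·0.75/4)² = 3.5156, y* = 58.5833.
Expenditure on x: 4·3.5156 = 14.0625; share = 0.2425.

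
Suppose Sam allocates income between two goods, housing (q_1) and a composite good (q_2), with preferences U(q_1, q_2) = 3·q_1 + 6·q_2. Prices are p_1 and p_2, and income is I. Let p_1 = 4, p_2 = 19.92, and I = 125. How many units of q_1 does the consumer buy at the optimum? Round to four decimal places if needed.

q_1* = 31.25

Linear utility — the consumer picks whichever good has higher MU/price: 3/4 = 0.75 vs 6/19.92 = 0.3012.
q_1 gives more utility per dollar, so spend all income on q_1: q_1* = I/p_1, q_2* = 0.
Numerically: q_1* = 31.25, q_2* = 0.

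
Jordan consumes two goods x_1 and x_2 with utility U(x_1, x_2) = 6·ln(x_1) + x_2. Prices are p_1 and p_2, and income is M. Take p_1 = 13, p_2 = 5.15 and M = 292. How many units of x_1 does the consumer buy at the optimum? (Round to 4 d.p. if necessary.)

x_1* = 2.3769

Set MRS = p_1/p_2: (6/x_1)/1 = p_1/p_2.
So x_1*(p_1,p_2) = 6·p_2/p_1, independent of income; and x_2* = (M − 6·p_2)/p_2.
At the given prices: x_1* = 6·5.15/13 = 2.3769.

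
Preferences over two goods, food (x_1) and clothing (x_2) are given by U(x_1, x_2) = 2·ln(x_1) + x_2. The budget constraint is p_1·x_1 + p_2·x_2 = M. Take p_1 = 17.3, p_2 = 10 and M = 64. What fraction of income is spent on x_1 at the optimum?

MU_x_1 = 2/x_1, MU_x_2 = 1. Tangency: 2/x_1 = p_1/p_2.
So x_1*(p_1,p_2) = 2·p_2/p_1, independent of income; and x_2* = (M − 2·p_2)/p_2.
At the given prices: x_1* = 2·10/17.3 = 1.1561, and x_2* = 4.4.
Expenditure on x_1: 17.3·1.1561 = 20; share = 0.3125.

share on x_1 = 0.3125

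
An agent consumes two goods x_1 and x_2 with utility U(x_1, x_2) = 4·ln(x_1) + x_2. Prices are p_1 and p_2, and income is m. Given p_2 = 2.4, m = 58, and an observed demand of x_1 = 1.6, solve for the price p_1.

MU_x_1 = 4/x_1, MU_x_2 = 1. Tangency: 4/x_1 = p_1/p_2.
So x_1*(p_1,p_2) = 4·p_2/p_1, independent of income; and x_2* = (m − 4·p_2)/p_2.
Set x_1* = 1.6 in the demand function and solve for p_1: p_1 = 6.

p_1 = 6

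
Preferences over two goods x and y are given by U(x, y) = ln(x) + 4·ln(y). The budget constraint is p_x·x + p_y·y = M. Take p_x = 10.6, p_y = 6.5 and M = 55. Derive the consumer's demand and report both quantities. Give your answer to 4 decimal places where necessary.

x* = 1.0377, y* = 6.7692

The MRS is (1/4)·y/x. Set MRS = p_x/p_y.
So p_y·y = 4·p_x·x; combined with the budget, a share 0.2 of income goes to x.
Demand: x*(p_x,p_y,M) = 0.2·M/p_x and y* = 0.8·M/p_y.
At p_x=10.6, p_y=6.5, M=55: x* = 0.2·55/10.6 = 1.0377, y* = 6.7692.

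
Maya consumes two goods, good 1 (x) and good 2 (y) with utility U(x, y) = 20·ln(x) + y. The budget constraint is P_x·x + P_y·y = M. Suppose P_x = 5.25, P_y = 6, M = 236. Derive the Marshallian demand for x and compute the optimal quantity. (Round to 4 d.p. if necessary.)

x* = 22.8571

Set MRS = P_x/P_y: (20/x)/1 = P_x/P_y.
So x*(P_x,P_y) = 20·P_y/P_x, independent of income; and y* = (M − 20·P_y)/P_y.
At the given prices: x* = 20·6/5.25 = 22.8571.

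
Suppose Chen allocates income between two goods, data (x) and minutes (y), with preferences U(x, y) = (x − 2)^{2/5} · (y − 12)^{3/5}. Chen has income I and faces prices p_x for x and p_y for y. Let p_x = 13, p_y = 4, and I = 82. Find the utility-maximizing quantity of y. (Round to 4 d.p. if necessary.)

y* = 13.2

Discretionary income = 82 − 2·13 − 12·4 = 8; y* = 12 + 0.6·8/4 = 13.2.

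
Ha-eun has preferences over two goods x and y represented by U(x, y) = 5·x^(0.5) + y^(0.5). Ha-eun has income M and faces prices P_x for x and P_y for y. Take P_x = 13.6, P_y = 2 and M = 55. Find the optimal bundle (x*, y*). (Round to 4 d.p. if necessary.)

From the CES first-order condition, 5·(y/x)^(0.5) = P_x/P_y.
Hence y/x = ((1/5)·P_x/P_y)^(1/(0.5)), i.e. raised to the 2 power.
Substitute y = (y/x)·x into the budget: x* = M/(P_x + P_y·(y/x)).
Numerically y/x = 1.8496, so x* = 55/(13.6 + 2·1.8496) = 3.1793 and y* = 1.8496·3.1793 = 5.8805.

x* = 3.1793, y* = 5.8805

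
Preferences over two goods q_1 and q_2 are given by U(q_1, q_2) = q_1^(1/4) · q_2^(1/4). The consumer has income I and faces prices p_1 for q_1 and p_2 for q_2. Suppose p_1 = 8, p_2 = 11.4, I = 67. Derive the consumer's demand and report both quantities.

Tangency: MRS = q_2/q_1 = p_1/p_2.
Rearranging, p_2·q_2 = p_1·q_1. Substituting into the budget gives p_1·q_1·(1 + 1) = I.
Demand: q_1*(p_1,p_2,I) = 0.5·I/p_1 and q_2* = 0.5·I/p_2.
At p_1=8, p_2=11.4, I=67: q_1* = 0.5·67/8 = 4.1875, q_2* = 2.9386.

q_1* = 4.1875, q_2* = 2.9386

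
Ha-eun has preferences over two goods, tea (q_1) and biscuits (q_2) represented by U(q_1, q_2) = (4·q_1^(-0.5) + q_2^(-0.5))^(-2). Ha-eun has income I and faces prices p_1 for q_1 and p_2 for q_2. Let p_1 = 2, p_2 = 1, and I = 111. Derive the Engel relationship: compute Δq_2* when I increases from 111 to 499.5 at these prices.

MRS = MU_q_1/MU_q_2 = 4·(q_2/q_1)^(1.5). Set equal to p_1/p_2.
Solve for the ratio: q_2/q_1 = [(1/4)·p_1/p_2]^(2/3).
With the ratio pinned down, the budget gives q_1* = I/(p_1 + p_2·(q_2/q_1)) and q_2* = (q_2/q_1)·q_1*.
Numerically q_2/q_1 = 0.629961, so q_1* = 111/(2 + 1·0.629961) = 42.206 and q_2* = 0.629961·42.206 = 26.5881.
At I' = 499.5: q_2* = 119.6464. Change: 119.6464 − 26.5881 = 93.0583.

Δq_2* = 93.0583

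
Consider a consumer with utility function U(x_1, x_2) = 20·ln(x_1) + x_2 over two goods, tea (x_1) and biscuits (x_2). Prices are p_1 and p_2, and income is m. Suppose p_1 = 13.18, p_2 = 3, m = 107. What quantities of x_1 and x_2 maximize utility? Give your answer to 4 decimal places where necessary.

x_1* = 4.5524, x_2* = 15.6667

Set MRS = p_1/p_2: (20/x_1)/1 = p_1/p_2.
So x_1*(p_1,p_2) = 20·p_2/p_1, independent of income; and x_2* = (m − 20·p_2)/p_2.
At the given prices: x_1* = 20·3/13.18 = 4.5524, and x_2* = 15.6667.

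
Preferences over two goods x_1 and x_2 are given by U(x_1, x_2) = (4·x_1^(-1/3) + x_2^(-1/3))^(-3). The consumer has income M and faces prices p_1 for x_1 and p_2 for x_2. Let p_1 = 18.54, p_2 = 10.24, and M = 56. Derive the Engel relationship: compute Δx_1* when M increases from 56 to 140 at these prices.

From the CES first-order condition, 4·(x_2/x_1)^(4/3) = p_1/p_2.
Solve for the ratio: x_2/x_1 = [(1/4)·p_1/p_2]^(0.75).
Substitute x_2 = (x_2/x_1)·x_1 into the budget: x_1* = M/(p_1 + p_2·(x_2/x_1)).
Numerically x_2/x_1 = 0.551839, so x_1* = 56/(18.54 + 10.24·0.551839) = 2.3149.
At M' = 140: x_1* = 5.7873. Change: 5.7873 − 2.3149 = 3.4724.

Δx_1* = 3.4724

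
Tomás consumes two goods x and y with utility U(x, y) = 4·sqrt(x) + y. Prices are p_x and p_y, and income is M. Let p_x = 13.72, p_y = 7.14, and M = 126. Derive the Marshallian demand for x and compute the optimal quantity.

Utility is quasi-linear in y; the FOC for x is 2/√x = p_x/p_y.
Thus x* = (2·p_y/p_x)² — independent of M — with the rest of income spent on y.
Plugging in: x* = (2·7.14/13.72)² = 1.0833.

x* = 1.0833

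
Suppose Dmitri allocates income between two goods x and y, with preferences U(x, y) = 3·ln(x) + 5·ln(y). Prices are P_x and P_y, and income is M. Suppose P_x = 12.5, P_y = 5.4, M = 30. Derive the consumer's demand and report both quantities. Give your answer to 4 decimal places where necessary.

x* = 0.9, y* = 3.4722

Demand: x*(P_x,P_y,M) = 0.375·M/P_x and y* = 0.625·M/P_y.
At P_x=12.5, P_y=5.4, M=30: x* = 0.375·30/12.5 = 0.9, y* = 3.4722.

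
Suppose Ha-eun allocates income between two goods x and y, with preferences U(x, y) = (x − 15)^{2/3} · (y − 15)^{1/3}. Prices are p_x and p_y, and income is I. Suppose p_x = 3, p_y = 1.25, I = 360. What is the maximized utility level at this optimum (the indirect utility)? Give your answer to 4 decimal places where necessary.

V = 69.9584

This is Cobb-Douglas in (x−15, y−15): tangency gives 2/3·p_y·(y−15) = 1/3·p_x·(x−15).
Substituting into the budget: x* = 15 + 2/3·(I − 15·p_x − 15·p_y)/p_x, and y* = 15 + 1/3·(…)/p_y.
Discretionary income = 360 − 15·3 − 15·1.25 = 296.25; x* = 15 + 2/3·296.25/3 = 80.8333; y* = 15 + 1/3·296.25/1.25 = 94.
Utility at the optimum: U(80.8333, 94) = 69.9584.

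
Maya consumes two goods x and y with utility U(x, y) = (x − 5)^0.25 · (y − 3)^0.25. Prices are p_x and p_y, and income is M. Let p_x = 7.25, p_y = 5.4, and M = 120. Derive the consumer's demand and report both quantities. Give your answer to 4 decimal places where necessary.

Let x' = x−5, y' = y−3. MRS = y'/x' = p_x/p_y.
Substituting into the budget: x* = 5 + 0.5·(M − 5·p_x − 3·p_y)/p_x, and y* = 3 + 0.5·(…)/p_y.
Discretionary income = 120 − 5·7.25 − 3·5.4 = 67.55; x* = 5 + 0.5·67.55/7.25 = 9.6586; y* = 3 + 0.5·67.55/5.4 = 9.2546.

x* = 9.6586, y* = 9.2546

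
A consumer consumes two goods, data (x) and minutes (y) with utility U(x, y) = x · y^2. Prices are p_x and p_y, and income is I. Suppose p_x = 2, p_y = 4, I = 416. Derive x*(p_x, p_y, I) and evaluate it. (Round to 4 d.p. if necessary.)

Demand: x*(p_x,p_y,I) = 1/3·I/p_x and y* = 2/3·I/p_y.
At p_x=2, p_y=4, I=416: x* = 1/3·416/2 = 69.3333.

x* = 69.3333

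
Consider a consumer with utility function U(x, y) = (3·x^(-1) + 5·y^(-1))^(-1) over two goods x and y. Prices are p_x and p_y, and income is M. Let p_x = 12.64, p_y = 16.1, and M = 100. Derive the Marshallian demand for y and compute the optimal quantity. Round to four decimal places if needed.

y* = 3.6832

Substitute y = (y/x)·x into the budget: x* = M/(p_x + p_y·(y/x)).
Numerically y/x = 1.143892, so x* = 100/(12.64 + 16.1·1.143892) = 3.2199 and y* = 1.143892·3.2199 = 3.6832.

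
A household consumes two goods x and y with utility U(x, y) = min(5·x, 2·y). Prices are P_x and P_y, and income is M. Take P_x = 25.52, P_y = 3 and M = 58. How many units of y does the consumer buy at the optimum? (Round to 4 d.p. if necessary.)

With perfect complements, no substitution: consume in ratio x:y = 2:5.
Budget: P_x·x + P_y·(5/2)·x = M, so (2·P_x + 5·P_y)·x = 2·M.
Demand: x*(P_x,P_y,M) = 2·M/(2·P_x + 5·P_y), y* = 5·M/(2·P_x + 5·P_y).
Here 2·25.52 + 5·3 = 66.04, giving y* = 4.3913.

y* = 4.3913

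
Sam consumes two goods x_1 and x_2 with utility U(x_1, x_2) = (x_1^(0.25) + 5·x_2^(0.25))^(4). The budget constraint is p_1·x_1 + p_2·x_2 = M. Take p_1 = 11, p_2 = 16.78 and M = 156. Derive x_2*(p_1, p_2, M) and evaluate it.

MRS = MU_x_1/MU_x_2 = (1/5)·(x_2/x_1)^(0.75). Set equal to p_1/p_2.
Hence x_2/x_1 = (5·p_1/p_2)^(1/(0.75)), i.e. raised to the 4/3 power.
With the ratio pinned down, the budget gives x_1* = M/(p_1 + p_2·(x_2/x_1)) and x_2* = (x_2/x_1)·x_1*.
Numerically x_2/x_1 = 4.868864, so x_1* = 156/(11 + 16.78·4.868864) = 1.6829 and x_2* = 4.868864·1.6829 = 8.1936.

x_2* = 8.1936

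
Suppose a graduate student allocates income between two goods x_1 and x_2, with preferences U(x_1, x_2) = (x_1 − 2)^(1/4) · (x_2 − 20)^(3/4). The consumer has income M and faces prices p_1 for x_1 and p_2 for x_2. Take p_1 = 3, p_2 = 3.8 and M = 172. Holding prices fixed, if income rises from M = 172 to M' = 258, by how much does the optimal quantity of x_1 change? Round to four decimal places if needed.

This is Cobb-Douglas in (x_1−2, x_2−20): tangency gives 0.25·p_2·(x_2−20) = 0.75·p_1·(x_1−2).
After buying the subsistence bundle (2, 20), a share 0.25 of the remaining income goes to x_1: x_1* = 2 + 0.25·(M − 2p_1 − 20p_2)/p_1.
Discretionary income = 172 − 2·3 − 20·3.8 = 90; x_1* = 2 + 0.25·90/3 = 9.5.
At M' = 258: x_1* = 16.6667. Change: 16.6667 − 9.5 = 7.1667.

Δx_1* = 7.1667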